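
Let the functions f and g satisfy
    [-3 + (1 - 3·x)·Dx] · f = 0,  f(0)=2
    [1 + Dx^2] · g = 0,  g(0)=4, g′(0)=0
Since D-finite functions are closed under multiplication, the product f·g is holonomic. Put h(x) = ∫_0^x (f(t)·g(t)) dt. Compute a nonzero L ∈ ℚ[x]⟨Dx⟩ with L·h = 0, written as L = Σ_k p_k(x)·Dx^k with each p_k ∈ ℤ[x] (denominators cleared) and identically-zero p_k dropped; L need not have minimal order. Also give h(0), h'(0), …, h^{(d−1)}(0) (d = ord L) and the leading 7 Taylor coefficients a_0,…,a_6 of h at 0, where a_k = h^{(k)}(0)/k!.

f: a_k = 2, 6, 18, 54, 162, 486, 1458, …
g: a_k = 4, 0, -2, 0, 1/6, 0, -1/180, …
Sym-product of L_f,L_g gives L₀ (≤ ord 2).
h=∫h₀ ⇒ L = L₀·Dx.
L = (-1 + 3·x)·Dx + 6·Dx^2 + (-1 + 3·x)·Dx^3  (order 3).
h: a_k = 0, 8, 12, 68/3, 51, 1837/15, 1837/6, …
ICs: h(0) = 0, h′(0) = 8, h′′(0) = 24.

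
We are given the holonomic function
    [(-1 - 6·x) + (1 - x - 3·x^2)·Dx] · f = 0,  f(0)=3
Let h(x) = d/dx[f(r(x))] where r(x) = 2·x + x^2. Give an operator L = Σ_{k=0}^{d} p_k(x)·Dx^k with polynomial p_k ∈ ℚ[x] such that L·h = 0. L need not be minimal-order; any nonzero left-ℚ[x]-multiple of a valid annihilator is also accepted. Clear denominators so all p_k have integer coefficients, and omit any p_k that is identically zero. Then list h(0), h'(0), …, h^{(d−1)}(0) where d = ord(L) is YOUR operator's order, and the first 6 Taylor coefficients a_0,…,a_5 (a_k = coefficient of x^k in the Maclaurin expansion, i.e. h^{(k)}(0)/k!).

L = (17 + 114·x + 597·x^2 + 1260·x^3 + 1215·x^4 + 540·x^5 + 90·x^6) + (-1 - 11·x + 21·x^2 + 211·x^3 + 405·x^4 + 333·x^5 + 126·x^6 + 18·x^7)·Dx  (order 1).
h: a_k = 6, 102, 648, 4704, 28950, 177678, …
ICs: h(0) = 6.

f: a_k = 3, 3, 12, 21, 57, 120, …
L₀ from L_f via x↦r, Dx↦r'^{-1}Dx.
h=h₀': d/dx-closure on L₀ ⇒ L.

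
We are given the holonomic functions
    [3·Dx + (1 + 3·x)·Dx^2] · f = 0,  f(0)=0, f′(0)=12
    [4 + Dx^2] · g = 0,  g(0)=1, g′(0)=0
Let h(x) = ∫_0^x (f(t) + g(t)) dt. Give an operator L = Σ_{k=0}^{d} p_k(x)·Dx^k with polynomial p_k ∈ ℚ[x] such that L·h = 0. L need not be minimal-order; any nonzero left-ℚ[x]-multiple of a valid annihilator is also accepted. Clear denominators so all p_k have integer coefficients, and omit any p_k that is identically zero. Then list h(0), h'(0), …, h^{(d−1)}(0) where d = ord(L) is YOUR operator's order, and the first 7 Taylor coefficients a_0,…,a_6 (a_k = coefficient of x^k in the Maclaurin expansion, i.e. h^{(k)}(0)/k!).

f: a_k = 0, 12, -18, 36, -81, 972/5, -486, …
g: a_k = 1, 0, -2, 0, 2/3, 0, -4/45, …
f+g: L₀ = lclm(L_f,L_g), ord ≤ 2+2.
h=∫₀ˣh₀: take L = L₀·Dx.
L = (348 + 144·x + 216·x^2)·Dx^2 + (44 + 180·x + 216·x^2 + 216·x^3)·Dx^3 + (87 + 36·x + 54·x^2)·Dx^4 + (11 + 45·x + 54·x^2 + 54·x^3)·Dx^5  (order 5).
h: a_k = 0, 1, 6, -20/3, 9, -241/15, 162/5, …
ICs: h(0) = 0, h′(0) = 1, h′′(0) = 12, h′′′(0) = -40, h′′′′(0) = 216.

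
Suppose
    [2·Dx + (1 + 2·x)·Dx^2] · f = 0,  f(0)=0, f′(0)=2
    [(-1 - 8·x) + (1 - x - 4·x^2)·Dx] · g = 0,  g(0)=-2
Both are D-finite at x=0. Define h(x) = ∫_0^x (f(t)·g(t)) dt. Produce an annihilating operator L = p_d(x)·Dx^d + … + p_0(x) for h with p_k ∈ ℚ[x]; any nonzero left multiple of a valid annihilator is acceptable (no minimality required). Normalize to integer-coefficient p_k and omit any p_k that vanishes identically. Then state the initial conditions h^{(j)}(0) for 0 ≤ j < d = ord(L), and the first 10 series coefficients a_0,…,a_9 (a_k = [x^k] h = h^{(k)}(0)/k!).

L = (10 + 32·x)·Dx + (22·x + 40·x^2)·Dx^2 + (-1 - x + 6·x^2 + 8·x^3)·Dx^3  (order 3).
h: a_k = 0, 0, -2, 0, -16/3, -8/3, -836/45, -2152/105, -1643/21, -39752/315, …
ICs: h(0) = 0, h′(0) = 0, h′′(0) = -4.

f: a_k = 0, 2, -2, 8/3, -4, 32/5, -32/3, 128/7, -32, 512/9, …
g: a_k = -2, -2, -10, -18, -58, -130, -362, -882, -2330, -5858, …
f·g: L₀ = L_f ⊗_s L_g, ord ≤ 2·1.
∫: right-multiply L₀ by Dx.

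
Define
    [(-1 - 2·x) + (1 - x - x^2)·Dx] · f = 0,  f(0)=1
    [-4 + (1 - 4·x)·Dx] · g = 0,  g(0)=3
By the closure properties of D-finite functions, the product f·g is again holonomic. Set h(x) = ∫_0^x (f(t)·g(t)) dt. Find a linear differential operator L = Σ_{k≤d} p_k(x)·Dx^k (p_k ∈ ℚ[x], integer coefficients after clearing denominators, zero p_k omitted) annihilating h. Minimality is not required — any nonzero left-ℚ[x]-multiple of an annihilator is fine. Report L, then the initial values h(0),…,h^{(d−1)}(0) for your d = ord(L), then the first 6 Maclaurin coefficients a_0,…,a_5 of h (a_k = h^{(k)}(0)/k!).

f: a_k = 1, 1, 2, 3, 5, 8, …
g: a_k = 3, 12, 48, 192, 768, 3072, …
L₀ := L_f ⊗_s L_g (sym. prod.), ord ≤ 1.
Integrate: L := L₀·Dx.
L = (-5 + 6·x + 12·x^2)·Dx + (1 - 5·x + 3·x^2 + 4·x^3)·Dx^2  (order 2).
h: a_k = 0, 3, 15/2, 22, 273/4, 1107/5, …
ICs: h(0) = 0, h′(0) = 3.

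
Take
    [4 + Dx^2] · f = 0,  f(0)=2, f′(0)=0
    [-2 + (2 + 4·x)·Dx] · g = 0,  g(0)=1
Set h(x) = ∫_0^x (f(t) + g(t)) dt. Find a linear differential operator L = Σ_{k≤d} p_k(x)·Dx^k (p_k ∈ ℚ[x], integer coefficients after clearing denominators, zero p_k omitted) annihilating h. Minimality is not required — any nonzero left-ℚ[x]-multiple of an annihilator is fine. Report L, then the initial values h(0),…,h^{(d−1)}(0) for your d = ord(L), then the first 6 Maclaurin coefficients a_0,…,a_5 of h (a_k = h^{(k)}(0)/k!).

L = (-28 - 64·x - 64·x^2)·Dx + (12 + 88·x + 192·x^2 + 128·x^3)·Dx^2 + (-7 - 16·x - 16·x^2)·Dx^3 + (3 + 22·x + 48·x^2 + 32·x^3)·Dx^4  (order 4).
h: a_k = 0, 3, 1/2, -3/2, 1/8, 17/120, …
ICs: h(0) = 0, h′(0) = 3, h′′(0) = 1, h′′′(0) = -9.

f: a_k = 2, 0, -4, 0, 4/3, 0, …
g: a_k = 1, 1, -1/2, 1/2, -5/8, 7/8, …
f+g: L₀ = lclm(L_f,L_g), ord ≤ 2+1.
h=∫₀ˣh₀: take L = L₀·Dx.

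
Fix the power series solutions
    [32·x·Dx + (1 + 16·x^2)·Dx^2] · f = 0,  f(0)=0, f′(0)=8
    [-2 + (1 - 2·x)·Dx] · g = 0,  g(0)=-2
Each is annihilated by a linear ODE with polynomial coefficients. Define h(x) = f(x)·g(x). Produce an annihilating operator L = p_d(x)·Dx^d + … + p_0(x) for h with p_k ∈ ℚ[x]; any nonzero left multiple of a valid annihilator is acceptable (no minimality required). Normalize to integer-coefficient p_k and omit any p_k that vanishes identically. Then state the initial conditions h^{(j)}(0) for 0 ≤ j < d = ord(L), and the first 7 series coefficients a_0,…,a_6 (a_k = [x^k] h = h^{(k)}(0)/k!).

L = 64·x + (4 - 32·x + 128·x^2)·Dx + (-1 + 2·x - 16·x^2 + 32·x^3)·Dx^2  (order 2).
h: a_k = 0, -16, -32, 64/3, 128/3, -11008/15, -22016/15, …
ICs: h(0) = 0, h′(0) = -16.

f: a_k = 0, 8, 0, -128/3, 0, 2048/5, 0, …
g: a_k = -2, -4, -8, -16, -32, -64, -128, …
Product ⇒ symmetric product L₀, ord ≤ 2.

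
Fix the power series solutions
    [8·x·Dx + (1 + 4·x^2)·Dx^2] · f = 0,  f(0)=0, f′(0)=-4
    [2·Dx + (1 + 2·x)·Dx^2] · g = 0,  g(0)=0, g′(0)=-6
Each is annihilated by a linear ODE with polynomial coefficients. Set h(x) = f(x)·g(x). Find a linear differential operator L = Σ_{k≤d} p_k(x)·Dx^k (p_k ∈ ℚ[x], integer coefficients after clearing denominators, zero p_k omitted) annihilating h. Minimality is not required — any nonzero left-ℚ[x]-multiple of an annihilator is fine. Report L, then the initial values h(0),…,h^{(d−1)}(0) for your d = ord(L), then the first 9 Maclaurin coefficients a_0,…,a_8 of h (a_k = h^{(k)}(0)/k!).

L = (192 + 704·x + 2560·x^2 + 9984·x^3 + 15360·x^4 + 13312·x^5 + 4096·x^7)·Dx + (72 + 992·x + 4928·x^2 + 15488·x^3 + 34816·x^4 + 47616·x^5 + 35840·x^6 + 6144·x^7 + 14336·x^8)·Dx^2 + (24 + 256·x + 1536·x^2 + 4992·x^3 + 11520·x^4 + 19968·x^5 + 24576·x^6 + 18432·x^7 + 6144·x^8 + 8192·x^9)·Dx^3 + (5 + 36·x + 148·x^2 + 448·x^3 + 1056·x^4 + 1920·x^5 + 2688·x^6 + 3072·x^7 + 2304·x^8 + 1024·x^9 + 1024·x^10)·Dx^4  (order 4).
h: a_k = 0, 0, 24, -24, 0, -16, 1664/15, -704/5, 0, …
ICs: h(0) = 0, h′(0) = 0, h′′(0) = 48, h′′′(0) = -144.

f: a_k = 0, -4, 0, 16/3, 0, -64/5, 0, 256/7, 0, …
g: a_k = 0, -6, 6, -8, 12, -96/5, 32, -384/7, 96, …
Sym-product of L_f,L_g gives L₀ (≤ ord 4).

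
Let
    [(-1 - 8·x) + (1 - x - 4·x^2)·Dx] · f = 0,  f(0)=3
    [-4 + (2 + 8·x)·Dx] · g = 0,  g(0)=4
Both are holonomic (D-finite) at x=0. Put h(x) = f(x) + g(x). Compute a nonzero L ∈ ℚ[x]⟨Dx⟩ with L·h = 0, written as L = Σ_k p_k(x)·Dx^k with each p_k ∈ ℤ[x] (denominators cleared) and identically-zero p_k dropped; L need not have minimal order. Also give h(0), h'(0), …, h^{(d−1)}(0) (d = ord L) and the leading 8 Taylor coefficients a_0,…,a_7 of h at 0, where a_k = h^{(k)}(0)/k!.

f: a_k = 3, 3, 15, 27, 87, 195, 543, 1323, …
g: a_k = 4, 8, -8, 16, -40, 112, -336, 1056, …
L₀ := lclm(L_f,L_g); ord L₀ ≤ 1+1.
L = (-24 - 156·x - 336·x^2 - 640·x^3) + (14 + 96·x + 420·x^2 + 1184·x^3 + 1600·x^4)·Dx + (1 - 11·x - 90·x^2 - 24·x^3 + 544·x^4 + 640·x^5)·Dx^2  (order 2).
h: a_k = 7, 11, 7, 43, 47, 307, 207, 2379, …
ICs: h(0) = 7, h′(0) = 11.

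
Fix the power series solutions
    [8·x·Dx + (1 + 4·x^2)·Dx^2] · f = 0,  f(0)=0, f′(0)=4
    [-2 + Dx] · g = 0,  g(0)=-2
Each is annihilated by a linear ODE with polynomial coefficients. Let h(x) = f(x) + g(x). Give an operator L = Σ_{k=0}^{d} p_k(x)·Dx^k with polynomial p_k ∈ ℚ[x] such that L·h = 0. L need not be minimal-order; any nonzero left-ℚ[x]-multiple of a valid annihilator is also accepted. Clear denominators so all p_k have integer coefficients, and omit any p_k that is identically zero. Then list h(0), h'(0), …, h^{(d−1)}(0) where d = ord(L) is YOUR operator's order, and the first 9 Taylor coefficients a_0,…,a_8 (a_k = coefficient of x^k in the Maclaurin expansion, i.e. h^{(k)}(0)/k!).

L = (8 - 32·x - 32·x^2)·Dx + (-6 + 12·x + 8·x^2 - 16·x^3)·Dx^2 + (1 + 2·x + 4·x^2 + 8·x^3)·Dx^3  (order 3).
h: a_k = -2, 0, -4, -8, -4/3, 184/15, -8/45, -1648/45, -4/315, …
ICs: h(0) = -2, h′(0) = 0, h′′(0) = -8.

f: a_k = 0, 4, 0, -16/3, 0, 64/5, 0, -256/7, 0, …
g: a_k = -2, -4, -4, -8/3, -4/3, -8/15, -8/45, -16/315, -4/315, …
L₀ := lclm(L_f,L_g); ord L₀ ≤ 2+1.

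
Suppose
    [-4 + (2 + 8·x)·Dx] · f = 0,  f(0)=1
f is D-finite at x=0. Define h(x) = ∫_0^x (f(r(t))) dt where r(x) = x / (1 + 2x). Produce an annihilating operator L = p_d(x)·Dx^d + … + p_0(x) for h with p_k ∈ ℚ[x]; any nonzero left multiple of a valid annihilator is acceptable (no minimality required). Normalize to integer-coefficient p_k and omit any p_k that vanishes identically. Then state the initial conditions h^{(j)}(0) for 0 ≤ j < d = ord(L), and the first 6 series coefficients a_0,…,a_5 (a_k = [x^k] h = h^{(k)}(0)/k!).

L = -2·Dx + (1 + 8·x + 12·x^2)·Dx^2  (order 2).
h: a_k = 0, 1, 1, -2, 5, -74/5, …
ICs: h(0) = 0, h′(0) = 1.

f: a_k = 1, 2, -2, 4, -10, 28, …
L₀ from L_f via x↦r, Dx↦r'^{-1}Dx.
h=∫₀ˣh₀: take L = L₀·Dx.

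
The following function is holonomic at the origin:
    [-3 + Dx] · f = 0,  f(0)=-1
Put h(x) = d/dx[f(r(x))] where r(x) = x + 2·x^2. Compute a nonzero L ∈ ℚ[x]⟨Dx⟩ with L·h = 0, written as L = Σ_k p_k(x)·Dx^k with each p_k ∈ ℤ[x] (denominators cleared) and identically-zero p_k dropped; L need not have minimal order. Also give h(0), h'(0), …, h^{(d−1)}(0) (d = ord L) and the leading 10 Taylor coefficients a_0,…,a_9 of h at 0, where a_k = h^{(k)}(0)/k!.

f: a_k = -1, -3, -9/2, -9/2, -27/8, -81/40, -81/80, -243/560, -729/4480, -243/4480, …
h₀=f(r): pull back L_f along r ⇒ L₀.
Differentiate: ansatz ord ≤ ord L₀ ⇒ L.
L = (7 + 24·x + 48·x^2) + (-1 - 4·x)·Dx  (order 1).
h: a_k = -3, -21, -135/2, -387/2, -3321/8, -33183/40, -112887/80, -253557/112, -2091501/640, -20093589/4480, …
ICs: h(0) = -3.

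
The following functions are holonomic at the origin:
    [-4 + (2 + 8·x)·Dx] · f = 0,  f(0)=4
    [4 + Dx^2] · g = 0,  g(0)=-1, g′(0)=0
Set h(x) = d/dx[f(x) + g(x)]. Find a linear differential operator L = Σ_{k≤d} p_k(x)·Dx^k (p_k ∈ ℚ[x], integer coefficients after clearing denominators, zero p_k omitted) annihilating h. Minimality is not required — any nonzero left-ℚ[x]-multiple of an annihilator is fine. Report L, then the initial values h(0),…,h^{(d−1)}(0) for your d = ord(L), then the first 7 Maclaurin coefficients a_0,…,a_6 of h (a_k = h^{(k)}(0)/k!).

f: a_k = 4, 8, -8, 16, -40, 112, -336, …
g: a_k = -1, 0, 2, 0, -2/3, 0, 4/45, …
L₀ := lclm(L_f,L_g); ord L₀ ≤ 1+2.
Derive L from L₀ (diff closure).
L = (-32 - 16·x - 32·x^2) + (-4 - 24·x - 48·x^2 - 64·x^3)·Dx + (-8 - 4·x - 8·x^2)·Dx^2 + (-1 - 6·x - 12·x^2 - 16·x^3)·Dx^3  (order 3).
h: a_k = 8, -12, 48, -488/3, 560, -30232/15, 7392, …
ICs: h(0) = 8, h′(0) = -12, h′′(0) = 96.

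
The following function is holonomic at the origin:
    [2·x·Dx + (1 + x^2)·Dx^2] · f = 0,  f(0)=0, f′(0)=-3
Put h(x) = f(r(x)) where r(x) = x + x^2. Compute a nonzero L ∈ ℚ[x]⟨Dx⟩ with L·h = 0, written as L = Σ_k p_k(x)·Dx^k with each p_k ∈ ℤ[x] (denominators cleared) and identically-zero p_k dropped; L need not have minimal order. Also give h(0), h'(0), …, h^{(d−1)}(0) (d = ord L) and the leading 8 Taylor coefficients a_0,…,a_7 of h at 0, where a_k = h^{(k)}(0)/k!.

L = (-2 + 2·x + 8·x^2 + 12·x^3 + 6·x^4)·Dx + (1 + 2·x + x^2 + 4·x^3 + 5·x^4 + 2·x^5)·Dx^2  (order 2).
h: a_k = 0, -3, -3, 1, 3, 12/5, -2, -39/7, …
ICs: h(0) = 0, h′(0) = -3.

f: a_k = 0, -3, 0, 1, 0, -3/5, 0, 3/7, …
f∘r: x↦r, Dx↦Dx/r' in L_f ⇒ L₀.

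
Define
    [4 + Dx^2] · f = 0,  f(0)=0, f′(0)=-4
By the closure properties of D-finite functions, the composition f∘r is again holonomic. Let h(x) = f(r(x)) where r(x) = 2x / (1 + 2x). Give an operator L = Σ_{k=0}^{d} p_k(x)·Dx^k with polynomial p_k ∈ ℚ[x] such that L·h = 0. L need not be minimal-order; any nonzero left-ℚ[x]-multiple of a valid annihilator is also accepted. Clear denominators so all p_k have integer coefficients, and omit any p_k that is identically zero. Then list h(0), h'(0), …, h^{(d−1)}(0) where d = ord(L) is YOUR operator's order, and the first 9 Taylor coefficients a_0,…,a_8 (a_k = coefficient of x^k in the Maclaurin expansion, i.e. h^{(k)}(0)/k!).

L = 16 + (4 + 24·x + 48·x^2 + 32·x^3)·Dx + (1 + 8·x + 24·x^2 + 32·x^3 + 16·x^4)·Dx^2  (order 2).
h: a_k = 0, -8, 16, -32/3, -64, 5504/15, -1280, 1131008/315, -388096/45, …
ICs: h(0) = 0, h′(0) = -8.

f: a_k = 0, -4, 0, 8/3, 0, -8/15, 0, 16/315, 0, …
h₀=f(r): pull back L_f along r ⇒ L₀.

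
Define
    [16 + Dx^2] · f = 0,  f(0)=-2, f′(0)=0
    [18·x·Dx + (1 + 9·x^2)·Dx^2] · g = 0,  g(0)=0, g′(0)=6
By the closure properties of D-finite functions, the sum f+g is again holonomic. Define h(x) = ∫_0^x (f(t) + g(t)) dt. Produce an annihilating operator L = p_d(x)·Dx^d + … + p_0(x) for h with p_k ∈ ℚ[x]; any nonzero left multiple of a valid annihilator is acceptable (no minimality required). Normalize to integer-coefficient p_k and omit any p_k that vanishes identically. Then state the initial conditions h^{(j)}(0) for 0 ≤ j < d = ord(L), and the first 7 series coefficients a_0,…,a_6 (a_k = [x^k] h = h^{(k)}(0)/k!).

f: a_k = -2, 0, 16, 0, -64/3, 0, 512/45, …
g: a_k = 0, 6, 0, -18, 0, 486/5, 0, …
f+g: L₀ = lclm(L_f,L_g), ord ≤ 2+2.
h=∫h₀ ⇒ L = L₀·Dx.
L = (-13248·x + 181440·x^3 + 186624·x^5)·Dx^2 + (-16 + 6048·x^2 + 66096·x^4 + 93312·x^6)·Dx^3 + (-828·x + 11340·x^3 + 11664·x^5)·Dx^4 + (-1 + 378·x^2 + 4131·x^4 + 5832·x^6)·Dx^5  (order 5).
h: a_k = 0, -2, 3, 16/3, -9/2, -64/15, 81/5, …
ICs: h(0) = 0, h′(0) = -2, h′′(0) = 6, h′′′(0) = 32, h′′′′(0) = -108.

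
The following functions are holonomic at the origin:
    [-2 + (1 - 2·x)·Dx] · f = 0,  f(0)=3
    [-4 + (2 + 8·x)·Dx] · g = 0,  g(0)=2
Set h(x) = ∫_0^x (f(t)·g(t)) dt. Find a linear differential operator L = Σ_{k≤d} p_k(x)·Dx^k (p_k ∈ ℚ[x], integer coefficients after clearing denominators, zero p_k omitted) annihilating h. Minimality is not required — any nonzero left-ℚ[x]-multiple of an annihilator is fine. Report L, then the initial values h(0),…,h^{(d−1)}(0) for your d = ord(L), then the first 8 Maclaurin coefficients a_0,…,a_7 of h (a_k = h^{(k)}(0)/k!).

L = (4 + 4·x)·Dx + (-1 - 2·x + 8·x^2)·Dx^2  (order 2).
h: a_k = 0, 6, 12, 12, 24, 132/5, 72, 360/7, …
ICs: h(0) = 0, h′(0) = 6.

f: a_k = 3, 6, 12, 24, 48, 96, 192, 384, …
g: a_k = 2, 4, -4, 8, -20, 56, -168, 528, …
L₀ := L_f ⊗_s L_g (sym. prod.), ord ≤ 1.
h=∫₀ˣh₀: take L = L₀·Dx.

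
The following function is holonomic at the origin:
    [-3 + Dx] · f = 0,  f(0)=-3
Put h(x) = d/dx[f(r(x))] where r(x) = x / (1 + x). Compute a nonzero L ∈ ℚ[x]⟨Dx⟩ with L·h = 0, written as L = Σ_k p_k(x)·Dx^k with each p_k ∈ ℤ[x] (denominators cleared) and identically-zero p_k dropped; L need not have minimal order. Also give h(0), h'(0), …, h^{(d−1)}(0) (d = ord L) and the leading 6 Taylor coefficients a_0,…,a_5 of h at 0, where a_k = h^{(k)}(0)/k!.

L = (1 - 2·x) + (-1 - 2·x - x^2)·Dx  (order 1).
h: a_k = -9, -9, 27/2, -9/2, -63/8, 621/40, …
ICs: h(0) = -9.

f: a_k = -3, -9, -27/2, -27/2, -81/8, -243/40, …
Change of var in L_f (x↦r) gives L₀.
h₀' ⇒ L via d/dx closure of L₀.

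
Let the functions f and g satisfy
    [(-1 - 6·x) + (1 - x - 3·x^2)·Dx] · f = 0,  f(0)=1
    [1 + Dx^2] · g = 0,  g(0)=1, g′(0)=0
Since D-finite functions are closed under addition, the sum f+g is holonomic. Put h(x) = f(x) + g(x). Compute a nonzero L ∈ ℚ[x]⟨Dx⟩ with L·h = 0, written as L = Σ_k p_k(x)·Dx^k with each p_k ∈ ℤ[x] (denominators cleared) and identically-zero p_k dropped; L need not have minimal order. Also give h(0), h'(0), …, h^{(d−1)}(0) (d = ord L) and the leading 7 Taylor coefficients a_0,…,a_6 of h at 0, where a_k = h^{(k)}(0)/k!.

f: a_k = 1, 1, 4, 7, 19, 40, 97, …
g: a_k = 1, 0, -1/2, 0, 1/24, 0, -1/720, …
h₀=f+g: left-lcm gives L₀, ord ≤ 3.
L = (43 + 292·x + 307·x^2 + 624·x^3 + 45·x^4 + 54·x^5) + (-9 - 7·x - 6·x^2 + 91·x^3 + 144·x^4 + 27·x^5 + 27·x^6)·Dx + (43 + 292·x + 307·x^2 + 624·x^3 + 45·x^4 + 54·x^5)·Dx^2 + (-9 - 7·x - 6·x^2 + 91·x^3 + 144·x^4 + 27·x^5 + 27·x^6)·Dx^3  (order 3).
h: a_k = 2, 1, 7/2, 7, 457/24, 40, 69839/720, …
ICs: h(0) = 2, h′(0) = 1, h′′(0) = 7.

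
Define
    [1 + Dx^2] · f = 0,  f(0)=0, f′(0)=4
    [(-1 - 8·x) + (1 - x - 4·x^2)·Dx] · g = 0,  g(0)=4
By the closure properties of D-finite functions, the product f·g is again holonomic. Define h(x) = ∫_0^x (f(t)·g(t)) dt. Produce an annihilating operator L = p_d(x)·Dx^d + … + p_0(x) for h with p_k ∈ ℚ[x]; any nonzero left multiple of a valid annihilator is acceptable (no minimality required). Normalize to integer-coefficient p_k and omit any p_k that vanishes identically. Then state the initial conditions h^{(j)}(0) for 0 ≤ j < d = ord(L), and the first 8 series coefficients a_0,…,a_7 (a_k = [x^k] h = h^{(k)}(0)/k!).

L = (7 + x + 4·x^2)·Dx + (2 + 16·x)·Dx^2 + (-1 + x + 4·x^2)·Dx^3  (order 3).
h: a_k = 0, 0, 8, 16/3, 58/3, 424/15, 1127/15, 15242/105, …
ICs: h(0) = 0, h′(0) = 0, h′′(0) = 16.

f: a_k = 0, 4, 0, -2/3, 0, 1/30, 0, -1/1260, …
g: a_k = 4, 4, 20, 36, 116, 260, 724, 1764, …
Product ⇒ symmetric product L₀, ord ≤ 2.
h=∫h₀ ⇒ L = L₀·Dx.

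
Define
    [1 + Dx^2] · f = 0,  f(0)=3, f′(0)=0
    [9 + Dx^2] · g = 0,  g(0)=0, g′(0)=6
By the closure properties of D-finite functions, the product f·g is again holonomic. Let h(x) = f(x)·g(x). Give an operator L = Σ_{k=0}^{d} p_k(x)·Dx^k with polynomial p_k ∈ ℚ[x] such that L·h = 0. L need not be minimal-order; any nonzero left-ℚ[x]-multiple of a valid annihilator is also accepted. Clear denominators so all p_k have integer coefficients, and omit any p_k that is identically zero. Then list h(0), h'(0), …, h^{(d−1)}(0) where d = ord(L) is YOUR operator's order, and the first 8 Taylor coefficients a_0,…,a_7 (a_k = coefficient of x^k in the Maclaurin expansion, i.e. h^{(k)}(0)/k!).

L = 64 + 20·Dx^2 + Dx^4  (order 4).
h: a_k = 0, 18, 0, -36, 0, 132/5, 0, -344/35, …
ICs: h(0) = 0, h′(0) = 18, h′′(0) = 0, h′′′(0) = -216.

f: a_k = 3, 0, -3/2, 0, 1/8, 0, -1/240, 0, …
g: a_k = 0, 6, 0, -9, 0, 81/20, 0, -243/280, …
f·g: L₀ = L_f ⊗_s L_g, ord ≤ 2·2.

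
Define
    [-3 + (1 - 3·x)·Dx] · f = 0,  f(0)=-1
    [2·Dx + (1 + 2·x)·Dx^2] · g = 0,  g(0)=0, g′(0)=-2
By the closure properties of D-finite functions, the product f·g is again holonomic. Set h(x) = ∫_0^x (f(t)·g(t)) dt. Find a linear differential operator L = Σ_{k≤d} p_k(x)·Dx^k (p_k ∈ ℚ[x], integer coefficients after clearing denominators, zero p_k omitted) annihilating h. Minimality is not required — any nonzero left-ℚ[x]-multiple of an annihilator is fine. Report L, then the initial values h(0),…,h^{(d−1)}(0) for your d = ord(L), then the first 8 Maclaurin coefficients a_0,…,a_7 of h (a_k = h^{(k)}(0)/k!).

L = 6·Dx + (4 + 18·x)·Dx^2 + (-1 + x + 6·x^2)·Dx^3  (order 3).
h: a_k = 0, 0, 1, 4/3, 11/3, 8, 316/15, 5528/105, …
ICs: h(0) = 0, h′(0) = 0, h′′(0) = 2.

f: a_k = -1, -3, -9, -27, -81, -243, -729, -2187, …
g: a_k = 0, -2, 2, -8/3, 4, -32/5, 32/3, -128/7, …
h₀=f·g: eliminate ⇒ L₀, order ≤ 1·2.
Integrate: L := L₀·Dx.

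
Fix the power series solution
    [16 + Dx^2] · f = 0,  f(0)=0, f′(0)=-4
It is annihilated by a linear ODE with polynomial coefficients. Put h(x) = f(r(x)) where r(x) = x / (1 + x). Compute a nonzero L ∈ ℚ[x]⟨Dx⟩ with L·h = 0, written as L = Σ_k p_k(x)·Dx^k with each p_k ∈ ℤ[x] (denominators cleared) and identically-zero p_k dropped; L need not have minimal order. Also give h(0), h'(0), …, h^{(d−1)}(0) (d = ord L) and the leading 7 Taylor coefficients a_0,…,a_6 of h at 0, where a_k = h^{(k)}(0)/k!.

f: a_k = 0, -4, 0, 32/3, 0, -128/15, 0, …
h₀=f(r): pull back L_f along r ⇒ L₀.
L = 16 + (2 + 6·x + 6·x^2 + 2·x^3)·Dx + (1 + 4·x + 6·x^2 + 4·x^3 + x^4)·Dx^2  (order 2).
h: a_k = 0, -4, 4, 20/3, -28, 772/15, -60, …
ICs: h(0) = 0, h′(0) = -4.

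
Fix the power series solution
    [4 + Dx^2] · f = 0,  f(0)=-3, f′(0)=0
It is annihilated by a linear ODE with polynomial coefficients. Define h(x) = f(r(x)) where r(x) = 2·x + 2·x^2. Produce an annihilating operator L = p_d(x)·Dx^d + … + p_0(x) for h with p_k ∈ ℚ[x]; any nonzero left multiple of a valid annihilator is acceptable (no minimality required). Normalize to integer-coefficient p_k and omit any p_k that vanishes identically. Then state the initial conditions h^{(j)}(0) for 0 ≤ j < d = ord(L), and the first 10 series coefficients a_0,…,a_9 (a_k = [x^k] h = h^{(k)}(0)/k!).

f: a_k = -3, 0, 6, 0, -2, 0, 4/15, 0, -2/105, 0, …
L₀ from L_f via x↦r, Dx↦r'^{-1}Dx.
L = (16 + 96·x + 192·x^2 + 128·x^3) - 2·Dx + (1 + 2·x)·Dx^2  (order 2).
h: a_k = -3, 0, 24, 48, -8, -128, -2624/15, -128/5, 23008/105, 31744/105, …
ICs: h(0) = -3, h′(0) = 0.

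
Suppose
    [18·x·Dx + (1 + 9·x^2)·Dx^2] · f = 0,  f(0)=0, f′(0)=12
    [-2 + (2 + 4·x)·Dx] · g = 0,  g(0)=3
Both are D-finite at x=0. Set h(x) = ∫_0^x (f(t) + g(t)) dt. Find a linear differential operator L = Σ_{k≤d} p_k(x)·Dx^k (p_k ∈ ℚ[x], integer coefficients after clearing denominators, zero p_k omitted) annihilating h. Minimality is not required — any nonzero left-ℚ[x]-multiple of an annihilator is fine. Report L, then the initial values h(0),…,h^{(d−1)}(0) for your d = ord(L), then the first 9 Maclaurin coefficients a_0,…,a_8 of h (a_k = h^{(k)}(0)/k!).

f: a_k = 0, 12, 0, -36, 0, 972/5, 0, -8748/7, 0, …
g: a_k = 3, 3, -3/2, 3/2, -15/8, 21/8, -63/16, 99/16, -1287/128, …
Sum ⇒ L₀ = lclm(L_f,L_g) in ℚ(x)⟨Dx⟩.
Integrate: L := L₀·Dx.
L = (-36 - 180·x + 972·x^2 + 972·x^3)·Dx^2 + (-42 - 144·x + 720·x^2 + 3888·x^3 + 3402·x^4)·Dx^3 + (-2 + 32·x + 108·x^2 + 396·x^3 + 1134·x^4 + 972·x^5)·Dx^4  (order 4).
h: a_k = 0, 3, 15/2, -1/2, -69/8, -3/8, 2627/80, -9/16, -139275/896, …
ICs: h(0) = 0, h′(0) = 3, h′′(0) = 15, h′′′(0) = -3.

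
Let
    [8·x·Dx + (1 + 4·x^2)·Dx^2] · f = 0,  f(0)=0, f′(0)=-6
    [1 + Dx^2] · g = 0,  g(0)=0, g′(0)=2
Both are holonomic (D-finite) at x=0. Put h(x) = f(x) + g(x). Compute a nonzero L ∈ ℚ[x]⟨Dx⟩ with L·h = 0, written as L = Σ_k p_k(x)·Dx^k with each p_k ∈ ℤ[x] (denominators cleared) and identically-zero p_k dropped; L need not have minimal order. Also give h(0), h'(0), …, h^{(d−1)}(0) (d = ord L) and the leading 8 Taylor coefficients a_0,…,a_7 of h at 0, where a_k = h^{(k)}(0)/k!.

f: a_k = 0, -6, 0, 8, 0, -96/5, 0, 384/7, …
g: a_k = 0, 2, 0, -1/3, 0, 1/60, 0, -1/2520, …
Weyl lclm of L_f,L_g ⇒ L₀ (ord ≤ 4).
L = (-376·x + 1600·x^3 + 128·x^5)·Dx + (-7 + 76·x^2 + 432·x^4 + 64·x^6)·Dx^2 + (-376·x + 1600·x^3 + 128·x^5)·Dx^3 + (-7 + 76·x^2 + 432·x^4 + 64·x^6)·Dx^4  (order 4).
h: a_k = 0, -4, 0, 23/3, 0, -1151/60, 0, 138239/2520, …
ICs: h(0) = 0, h′(0) = -4, h′′(0) = 0, h′′′(0) = 46.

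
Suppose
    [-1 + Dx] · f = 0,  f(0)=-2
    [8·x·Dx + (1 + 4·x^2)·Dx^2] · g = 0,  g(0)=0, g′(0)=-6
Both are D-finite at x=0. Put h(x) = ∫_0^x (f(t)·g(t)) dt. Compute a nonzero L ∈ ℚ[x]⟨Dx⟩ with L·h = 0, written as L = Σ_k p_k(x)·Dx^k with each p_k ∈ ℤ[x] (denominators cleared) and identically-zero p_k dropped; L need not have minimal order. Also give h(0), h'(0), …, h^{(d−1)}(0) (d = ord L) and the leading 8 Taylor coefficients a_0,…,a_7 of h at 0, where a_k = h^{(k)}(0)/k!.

L = (1 - 8·x + 4·x^2)·Dx + (-2 + 8·x - 8·x^2)·Dx^2 + (1 + 4·x^2)·Dx^3  (order 3).
h: a_k = 0, 0, 6, 4, -5/2, -14/5, 103/20, 215/42, …
ICs: h(0) = 0, h′(0) = 0, h′′(0) = 12.

f: a_k = -2, -2, -1, -1/3, -1/12, -1/60, -1/360, -1/2520, …
g: a_k = 0, -6, 0, 8, 0, -96/5, 0, 384/7, …
h₀=f·g: eliminate ⇒ L₀, order ≤ 1·2.
∫: right-multiply L₀ by Dx.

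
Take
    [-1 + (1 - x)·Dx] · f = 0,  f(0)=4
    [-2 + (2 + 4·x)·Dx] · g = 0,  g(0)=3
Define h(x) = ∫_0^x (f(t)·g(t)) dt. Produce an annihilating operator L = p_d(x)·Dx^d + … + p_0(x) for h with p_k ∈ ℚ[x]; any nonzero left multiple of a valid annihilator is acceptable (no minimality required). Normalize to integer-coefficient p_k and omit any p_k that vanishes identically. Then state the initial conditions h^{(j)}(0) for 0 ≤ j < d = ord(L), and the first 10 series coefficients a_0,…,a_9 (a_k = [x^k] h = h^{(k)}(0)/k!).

f: a_k = 4, 4, 4, 4, 4, 4, 4, 4, 4, 4, …
g: a_k = 3, 3, -3/2, 3/2, -15/8, 21/8, -63/16, 99/16, -1287/128, 2145/128, …
Sym-product of L_f,L_g gives L₀ (≤ ord 1).
Integrate: L := L₀·Dx.
L = (2 + x)·Dx + (-1 - x + 2·x^2)·Dx^2  (order 2).
h: a_k = 0, 12, 12, 6, 6, 33/10, 9/2, 45/28, 9/2, -15/32, …
ICs: h(0) = 0, h′(0) = 12.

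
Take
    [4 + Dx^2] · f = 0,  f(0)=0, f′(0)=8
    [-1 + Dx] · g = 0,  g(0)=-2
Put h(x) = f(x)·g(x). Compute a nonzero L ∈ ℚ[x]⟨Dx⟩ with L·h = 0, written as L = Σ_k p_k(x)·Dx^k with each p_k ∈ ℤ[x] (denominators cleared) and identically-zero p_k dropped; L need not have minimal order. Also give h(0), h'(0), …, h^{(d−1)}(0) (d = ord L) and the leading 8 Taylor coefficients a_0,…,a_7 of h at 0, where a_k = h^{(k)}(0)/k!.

L = 5 - 2·Dx + Dx^2  (order 2).
h: a_k = 0, -16, -16, 8/3, 8, 38/15, -22/45, -139/315, …
ICs: h(0) = 0, h′(0) = -16.

f: a_k = 0, 8, 0, -16/3, 0, 16/15, 0, -32/315, …
g: a_k = -2, -2, -1, -1/3, -1/12, -1/60, -1/360, -1/2520, …
Sym-product of L_f,L_g gives L₀ (≤ ord 2).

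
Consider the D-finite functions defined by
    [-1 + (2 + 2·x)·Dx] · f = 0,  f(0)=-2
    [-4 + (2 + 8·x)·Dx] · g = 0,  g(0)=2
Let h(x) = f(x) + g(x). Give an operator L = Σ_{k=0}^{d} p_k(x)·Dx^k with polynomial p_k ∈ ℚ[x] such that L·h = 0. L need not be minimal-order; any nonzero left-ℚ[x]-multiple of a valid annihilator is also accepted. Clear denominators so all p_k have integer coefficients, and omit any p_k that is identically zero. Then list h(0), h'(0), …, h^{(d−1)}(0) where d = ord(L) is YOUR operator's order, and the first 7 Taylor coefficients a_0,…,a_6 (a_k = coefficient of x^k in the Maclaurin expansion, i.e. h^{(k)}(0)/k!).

L = -2 + (5 + 8·x)·Dx + (2 + 10·x + 8·x^2)·Dx^2  (order 2).
h: a_k = 0, 3, -15/4, 63/8, -1275/64, 7161/128, -85995/512, …
ICs: h(0) = 0, h′(0) = 3.

f: a_k = -2, -1, 1/4, -1/8, 5/64, -7/128, 21/512, …
g: a_k = 2, 4, -4, 8, -20, 56, -168, …
f+g: L₀ = lclm(L_f,L_g), ord ≤ 1+1.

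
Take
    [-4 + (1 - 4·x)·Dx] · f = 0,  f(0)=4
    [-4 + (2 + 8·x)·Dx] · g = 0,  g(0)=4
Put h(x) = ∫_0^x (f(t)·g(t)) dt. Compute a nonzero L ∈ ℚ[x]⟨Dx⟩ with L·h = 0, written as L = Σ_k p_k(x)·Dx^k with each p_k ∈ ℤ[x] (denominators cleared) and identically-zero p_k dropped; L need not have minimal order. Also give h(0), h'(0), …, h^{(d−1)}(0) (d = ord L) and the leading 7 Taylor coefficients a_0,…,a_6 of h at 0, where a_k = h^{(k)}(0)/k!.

f: a_k = 4, 16, 64, 256, 1024, 4096, 16384, …
g: a_k = 4, 8, -8, 16, -40, 112, -336, …
Sym-product of L_f,L_g gives L₀ (≤ ord 1).
h=∫₀ˣh₀: take L = L₀·Dx.
L = (6 + 8·x)·Dx + (-1 + 16·x^2)·Dx^2  (order 2).
h: a_k = 0, 16, 48, 352/3, 368, 5728/5, 11680/3, …
ICs: h(0) = 0, h′(0) = 16.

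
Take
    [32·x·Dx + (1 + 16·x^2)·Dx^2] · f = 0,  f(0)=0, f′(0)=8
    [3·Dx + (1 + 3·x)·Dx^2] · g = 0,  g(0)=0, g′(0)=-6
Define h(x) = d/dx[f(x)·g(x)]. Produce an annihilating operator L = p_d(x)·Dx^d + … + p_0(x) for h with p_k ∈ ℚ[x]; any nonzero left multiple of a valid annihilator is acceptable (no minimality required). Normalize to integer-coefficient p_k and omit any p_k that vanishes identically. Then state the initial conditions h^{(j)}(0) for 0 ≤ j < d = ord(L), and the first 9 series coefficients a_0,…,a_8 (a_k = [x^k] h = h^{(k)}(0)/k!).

L = (15744 + 89280·x + 811008·x^2 + 5299200·x^3 + 13271040·x^4 + 17252352·x^5 + 21233664·x^7) + (4258 + 91200·x + 775488·x^2 + 4635648·x^3 + 18247680·x^4 + 41140224·x^5 + 46448640·x^6 + 21233664·x^7 + 74317824·x^8)·Dx + (492 + 12548·x + 131328·x^2 + 747968·x^3 + 3219456·x^4 + 10146816·x^5 + 21233664·x^6 + 24920064·x^7 + 21233664·x^8 + 42467328·x^9)·Dx^2 + (73 + 822·x + 6161·x^2 + 34944·x^3 + 151168·x^4 + 500736·x^5 + 1322496·x^6 + 2654208·x^7 + 3244032·x^8 + 3538944·x^9 + 5308416·x^10)·Dx^3  (order 3).
h: a_k = 0, -96, 216, 448, -300, -74016/5, 136584/5, 794496/5, -7178058/35, …
ICs: h(0) = 0, h′(0) = -96, h′′(0) = 432.

f: a_k = 0, 8, 0, -128/3, 0, 2048/5, 0, -32768/7, 0, …
g: a_k = 0, -6, 9, -18, 81/2, -486/5, 243, -4374/7, 6561/4, …
L₀ := L_f ⊗_s L_g (sym. prod.), ord ≤ 4.
h₀' ⇒ L via d/dx closure of L₀.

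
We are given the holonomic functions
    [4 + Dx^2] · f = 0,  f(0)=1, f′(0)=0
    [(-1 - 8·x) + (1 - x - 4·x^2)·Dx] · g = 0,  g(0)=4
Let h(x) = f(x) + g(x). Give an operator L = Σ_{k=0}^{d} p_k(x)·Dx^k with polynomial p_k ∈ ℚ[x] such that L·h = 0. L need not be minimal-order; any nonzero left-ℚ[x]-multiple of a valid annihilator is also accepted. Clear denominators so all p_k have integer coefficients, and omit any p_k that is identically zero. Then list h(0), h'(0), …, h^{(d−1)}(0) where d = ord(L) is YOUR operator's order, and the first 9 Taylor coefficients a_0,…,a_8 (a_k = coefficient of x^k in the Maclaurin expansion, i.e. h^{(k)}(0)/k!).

f: a_k = 1, 0, -2, 0, 2/3, 0, -4/45, 0, 2/315, …
g: a_k = 4, 4, 20, 36, 116, 260, 724, 1764, 4660, …
h₀=f+g: left-lcm gives L₀, ord ≤ 3.
L = (-116 - 1008·x - 968·x^2 - 2688·x^3 - 640·x^4 - 1024·x^5) + (28 + 4·x - 8·x^2 - 200·x^3 - 480·x^4 - 384·x^5 - 512·x^6)·Dx + (-29 - 252·x - 242·x^2 - 672·x^3 - 160·x^4 - 256·x^5)·Dx^2 + (7 + x - 2·x^2 - 50·x^3 - 120·x^4 - 96·x^5 - 128·x^6)·Dx^3  (order 3).
h: a_k = 5, 4, 18, 36, 350/3, 260, 32576/45, 1764, 1467902/315, …
ICs: h(0) = 5, h′(0) = 4, h′′(0) = 36.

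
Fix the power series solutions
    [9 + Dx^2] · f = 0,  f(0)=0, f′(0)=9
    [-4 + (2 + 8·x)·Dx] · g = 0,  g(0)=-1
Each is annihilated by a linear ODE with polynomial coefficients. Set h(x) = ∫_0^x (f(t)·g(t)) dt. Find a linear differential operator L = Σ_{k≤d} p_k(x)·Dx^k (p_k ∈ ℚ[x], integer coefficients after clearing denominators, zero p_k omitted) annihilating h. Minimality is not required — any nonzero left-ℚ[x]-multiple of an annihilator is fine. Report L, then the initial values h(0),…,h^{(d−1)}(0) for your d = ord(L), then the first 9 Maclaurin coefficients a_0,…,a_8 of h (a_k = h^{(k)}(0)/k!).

L = (21 + 72·x + 144·x^2)·Dx + (-4 - 16·x)·Dx^2 + (1 + 8·x + 16·x^2)·Dx^3  (order 3).
h: a_k = 0, 0, -9/2, -6, 63/8, -9/5, 759/80, -4203/140, 355293/4480, …
ICs: h(0) = 0, h′(0) = 0, h′′(0) = -9.

f: a_k = 0, 9, 0, -27/2, 0, 243/40, 0, -729/560, 0, …
g: a_k = -1, -2, 2, -4, 10, -28, 84, -264, 858, …
f·g: L₀ = L_f ⊗_s L_g, ord ≤ 2·1.
h=∫₀ˣh₀: take L = L₀·Dx.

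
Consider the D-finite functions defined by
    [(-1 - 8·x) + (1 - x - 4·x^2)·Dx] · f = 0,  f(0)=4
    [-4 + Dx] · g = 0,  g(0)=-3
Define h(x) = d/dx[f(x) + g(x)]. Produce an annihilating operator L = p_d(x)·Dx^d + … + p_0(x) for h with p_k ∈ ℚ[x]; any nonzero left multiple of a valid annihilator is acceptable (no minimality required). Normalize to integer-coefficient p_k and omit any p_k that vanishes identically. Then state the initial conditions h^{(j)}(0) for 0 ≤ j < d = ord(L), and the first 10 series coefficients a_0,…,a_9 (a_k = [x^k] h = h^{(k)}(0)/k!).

L = (28 + 848·x + 896·x^2 + 4608·x^3 + 3072·x^4) + (-19 - 192·x - 472·x^2 - 1152·x^3 + 640·x^4 + 1024·x^5)·Dx + (3 - 5·x + 62·x^2 - 352·x^4 - 256·x^5)·Dx^2  (order 2).
h: a_k = -8, -8, 12, 336, 1172, 21208/5, 184196/15, 3910304/105, 11069572/105, 286856008/945, …
ICs: h(0) = -8, h′(0) = -8.

f: a_k = 4, 4, 20, 36, 116, 260, 724, 1764, 4660, 11716, …
g: a_k = -3, -12, -24, -32, -32, -128/5, -256/15, -1024/105, -512/105, -2048/945, …
h₀=f+g: left-lcm gives L₀, ord ≤ 2.
h=h₀': d/dx-closure on L₀ ⇒ L.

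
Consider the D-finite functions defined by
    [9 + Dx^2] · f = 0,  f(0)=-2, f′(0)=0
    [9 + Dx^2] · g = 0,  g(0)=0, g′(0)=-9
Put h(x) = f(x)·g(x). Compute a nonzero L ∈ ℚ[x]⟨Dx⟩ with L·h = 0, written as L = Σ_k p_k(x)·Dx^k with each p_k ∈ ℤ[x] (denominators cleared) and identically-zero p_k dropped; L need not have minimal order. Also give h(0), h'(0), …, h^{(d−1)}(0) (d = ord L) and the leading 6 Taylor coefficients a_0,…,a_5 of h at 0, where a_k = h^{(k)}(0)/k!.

f: a_k = -2, 0, 9, 0, -27/4, 0, …
g: a_k = 0, -9, 0, 27/2, 0, -243/40, …
Product ⇒ symmetric product L₀, ord ≤ 4.
L = 36·Dx + Dx^3  (order 3).
h: a_k = 0, 18, 0, -108, 0, 972/5, …
ICs: h(0) = 0, h′(0) = 18, h′′(0) = 0.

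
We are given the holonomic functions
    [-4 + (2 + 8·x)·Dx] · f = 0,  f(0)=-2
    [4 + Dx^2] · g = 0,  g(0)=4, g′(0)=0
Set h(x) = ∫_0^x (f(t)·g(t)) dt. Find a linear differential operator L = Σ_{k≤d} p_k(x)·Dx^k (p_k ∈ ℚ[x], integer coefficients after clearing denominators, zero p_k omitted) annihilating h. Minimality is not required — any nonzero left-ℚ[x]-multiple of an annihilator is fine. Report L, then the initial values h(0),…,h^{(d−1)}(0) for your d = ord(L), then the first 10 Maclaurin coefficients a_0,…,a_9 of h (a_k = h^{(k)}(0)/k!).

L = (16 + 32·x + 64·x^2)·Dx + (-4 - 16·x)·Dx^2 + (1 + 8·x + 16·x^2)·Dx^3  (order 3).
h: a_k = 0, -8, -8, 32/3, 0, 128/15, -256/9, 23552/315, -9472/45, 1755136/2835, …
ICs: h(0) = 0, h′(0) = -8, h′′(0) = -16.

f: a_k = -2, -4, 4, -8, 20, -56, 168, -528, 1716, -5720, …
g: a_k = 4, 0, -8, 0, 8/3, 0, -16/45, 0, 8/315, 0, …
Sym-product of L_f,L_g gives L₀ (≤ ord 2).
Integrate: L := L₀·Dx.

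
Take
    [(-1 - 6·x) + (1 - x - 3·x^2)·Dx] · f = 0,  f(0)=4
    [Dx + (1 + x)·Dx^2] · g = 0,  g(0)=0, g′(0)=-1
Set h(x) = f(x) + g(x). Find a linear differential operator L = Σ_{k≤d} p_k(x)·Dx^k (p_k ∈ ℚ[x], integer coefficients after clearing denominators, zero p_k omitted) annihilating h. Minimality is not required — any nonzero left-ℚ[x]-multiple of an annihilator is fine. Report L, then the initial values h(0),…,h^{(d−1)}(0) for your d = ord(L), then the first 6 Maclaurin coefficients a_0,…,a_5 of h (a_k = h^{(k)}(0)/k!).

L = (58 + 350·x + 636·x^2 + 756·x^3 + 324·x^4)·Dx + (40 + 364·x + 976·x^2 + 1632·x^3 + 1530·x^4 + 540·x^5)·Dx^2 + (-9 - 31·x - 27·x^2 + 115·x^3 + 345·x^4 + 333·x^5 + 108·x^6)·Dx^3  (order 3).
h: a_k = 4, 3, 33/2, 83/3, 305/4, 799/5, …
ICs: h(0) = 4, h′(0) = 3, h′′(0) = 33.

f: a_k = 4, 4, 16, 28, 76, 160, …
g: a_k = 0, -1, 1/2, -1/3, 1/4, -1/5, …
Weyl lclm of L_f,L_g ⇒ L₀ (ord ≤ 3).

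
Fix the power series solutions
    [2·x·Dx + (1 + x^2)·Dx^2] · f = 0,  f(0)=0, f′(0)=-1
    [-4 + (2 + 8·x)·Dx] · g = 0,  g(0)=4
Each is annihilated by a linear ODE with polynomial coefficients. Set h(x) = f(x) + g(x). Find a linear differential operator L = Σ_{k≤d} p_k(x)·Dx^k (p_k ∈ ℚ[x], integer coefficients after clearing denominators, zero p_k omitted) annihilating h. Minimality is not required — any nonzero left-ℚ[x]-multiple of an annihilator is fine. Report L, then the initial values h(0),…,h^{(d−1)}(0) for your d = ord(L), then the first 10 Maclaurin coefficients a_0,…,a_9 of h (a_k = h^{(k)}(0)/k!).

f: a_k = 0, -1, 0, 1/3, 0, -1/5, 0, 1/7, 0, -1/9, …
g: a_k = 4, 8, -8, 16, -40, 112, -336, 1056, -3432, 11440, …
Weyl lclm of L_f,L_g ⇒ L₀ (ord ≤ 3).
L = (-4 - 40·x + 12·x^2 + 24·x^3)·Dx + (-14 - 16·x - 50·x^2 + 48·x^3 + 84·x^4)·Dx^2 + (-2 - 6·x + 12·x^2 + 18·x^3 + 14·x^4 + 24·x^5)·Dx^3  (order 3).
h: a_k = 4, 7, -8, 49/3, -40, 559/5, -336, 7393/7, -3432, 102959/9, …
ICs: h(0) = 4, h′(0) = 7, h′′(0) = -16.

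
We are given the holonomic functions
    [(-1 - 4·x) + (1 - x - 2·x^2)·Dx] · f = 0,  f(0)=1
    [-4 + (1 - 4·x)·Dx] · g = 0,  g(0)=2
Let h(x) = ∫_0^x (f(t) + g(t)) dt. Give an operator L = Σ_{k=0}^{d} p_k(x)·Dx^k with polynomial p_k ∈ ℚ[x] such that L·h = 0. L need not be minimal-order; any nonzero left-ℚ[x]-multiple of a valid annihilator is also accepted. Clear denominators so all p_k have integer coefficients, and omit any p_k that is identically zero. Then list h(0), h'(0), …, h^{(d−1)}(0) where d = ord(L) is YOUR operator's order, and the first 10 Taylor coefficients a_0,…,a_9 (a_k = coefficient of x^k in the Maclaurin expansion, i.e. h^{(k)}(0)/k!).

f: a_k = 1, 1, 3, 5, 11, 21, 43, 85, 171, 341, …
g: a_k = 2, 8, 32, 128, 512, 2048, 8192, 32768, 131072, 524288, …
h₀=f+g: left-lcm gives L₀, ord ≤ 2.
Integrate: L := L₀·Dx.
L = (-8 - 144·x + 96·x^2 - 128·x^3)·Dx + (26 - 28·x - 120·x^2 + 128·x^3 - 256·x^4)·Dx^2 + (-3 + 19·x - 34·x^2 + 24·x^3 + 16·x^4 - 64·x^5)·Dx^3  (order 3).
h: a_k = 0, 3, 9/2, 35/3, 133/4, 523/5, 2069/6, 8235/7, 32853/8, 131243/9, …
ICs: h(0) = 0, h′(0) = 3, h′′(0) = 9.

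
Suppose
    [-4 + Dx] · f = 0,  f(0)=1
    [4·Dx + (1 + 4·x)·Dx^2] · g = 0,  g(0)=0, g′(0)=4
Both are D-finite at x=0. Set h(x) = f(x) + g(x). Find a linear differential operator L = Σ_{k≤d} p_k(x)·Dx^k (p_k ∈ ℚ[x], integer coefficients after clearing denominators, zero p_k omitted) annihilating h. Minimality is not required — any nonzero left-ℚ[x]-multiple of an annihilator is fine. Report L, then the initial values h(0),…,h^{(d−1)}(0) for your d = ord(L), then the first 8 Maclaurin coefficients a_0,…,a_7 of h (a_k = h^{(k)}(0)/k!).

L = (-24 - 32·x)·Dx + (2 - 16·x - 32·x^2)·Dx^2 + (1 + 6·x + 8·x^2)·Dx^3  (order 3).
h: a_k = 1, 8, 0, 32, -160/3, 640/3, -30464/45, 105472/45, …
ICs: h(0) = 1, h′(0) = 8, h′′(0) = 0.

f: a_k = 1, 4, 8, 32/3, 32/3, 128/15, 256/45, 1024/315, …
g: a_k = 0, 4, -8, 64/3, -64, 1024/5, -2048/3, 16384/7, …
f+g: L₀ = lclm(L_f,L_g), ord ≤ 1+2.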